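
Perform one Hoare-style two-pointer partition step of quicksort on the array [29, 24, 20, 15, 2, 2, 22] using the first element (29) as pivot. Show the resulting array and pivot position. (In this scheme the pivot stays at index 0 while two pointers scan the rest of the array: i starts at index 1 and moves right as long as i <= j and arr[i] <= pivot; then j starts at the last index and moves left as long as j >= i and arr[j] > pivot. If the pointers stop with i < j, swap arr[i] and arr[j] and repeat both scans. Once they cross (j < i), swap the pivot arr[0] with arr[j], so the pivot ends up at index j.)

Hoare-style two-pointer partition with pivot = 29:

Initial array: [29, 24, 20, 15, 2, 2, 22]

Pointers start at i = 1, j = 6.
i ends at 7, j ends at 6: the pointers have crossed (j < i), so scanning stops.

Swap pivot arr[0] with arr[6] to place pivot at position 6: [22, 24, 20, 15, 2, 2, 29]
Pivot position: 6

After partitioning with pivot 29, the array becomes [22, 24, 20, 15, 2, 2, 29]. The pivot is placed at index 6. All elements to the left of the pivot are <= 29, and all elements to the right are > 29.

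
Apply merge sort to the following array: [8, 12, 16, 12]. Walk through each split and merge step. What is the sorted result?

Merge sort trace:

Split: [8, 12, 16, 12] -> [8, 12] and [16, 12]
  Split: [8, 12] -> [8] and [12]
  Merge: [8] + [12] -> [8, 12]
  Split: [16, 12] -> [16] and [12]
  Merge: [16] + [12] -> [12, 16]
Merge: [8, 12] + [12, 16] -> [8, 12, 12, 16]

Final sorted array: [8, 12, 12, 16]

The merge sort proceeds by recursively splitting the array and merging sorted halves.
After all merges, the sorted array is [8, 12, 12, 16].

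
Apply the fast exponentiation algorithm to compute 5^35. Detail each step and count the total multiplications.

Computing 5^35 by squaring (build up from 5^1; each line after the first costs one multiplication):

5^1 = 5
5^2 = (5^1)^2 = 5^2 = 25
5^4 = (5^2)^2 = 25^2 = 625
5^8 = (5^4)^2 = 625^2 = 390625
5^16 = (5^8)^2 = 390625^2 = 152587890625
5^17 = 5 * 5^16 = 5 * 152587890625 = 762939453125
5^34 = (5^17)^2 = 762939453125^2 = 582076609134674072265625
5^35 = 5 * 5^34 = 5 * 582076609134674072265625 = 2910383045673370361328125

Result: 2910383045673370361328125
Multiplications needed: 7 (7 lines after 5^1)

5^35 = 2910383045673370361328125. Using exponentiation by squaring, this requires 7 multiplications. The key idea: if the exponent is even, square the half-power; if odd, multiply by the base once.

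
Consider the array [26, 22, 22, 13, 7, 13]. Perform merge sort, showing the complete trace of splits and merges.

Merge sort trace:

Split: [26, 22, 22, 13, 7, 13] -> [26, 22, 22] and [13, 7, 13]
  Split: [26, 22, 22] -> [26] and [22, 22]
    Split: [22, 22] -> [22] and [22]
    Merge: [22] + [22] -> [22, 22]
  Merge: [26] + [22, 22] -> [22, 22, 26]
  Split: [13, 7, 13] -> [13] and [7, 13]
    Split: [7, 13] -> [7] and [13]
    Merge: [7] + [13] -> [7, 13]
  Merge: [13] + [7, 13] -> [7, 13, 13]
Merge: [22, 22, 26] + [7, 13, 13] -> [7, 13, 13, 22, 22, 26]

Final sorted array: [7, 13, 13, 22, 22, 26]

The merge sort proceeds by recursively splitting the array and merging sorted halves.
After all merges, the sorted array is [7, 13, 13, 22, 22, 26].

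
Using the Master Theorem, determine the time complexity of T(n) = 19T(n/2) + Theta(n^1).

Master Theorem for T(n) = 19T(n/2) + O(n^1):

a = 19, b = 2, c = 1
log_b(a) = log_2(19) = 4.2479

Case 1: c = 1 < log_2(19) = 4.2479
T(n) = O(n^(log_2 19))

For T(n) = 19T(n/2) + O(n^1): log_2(19) = 4.2479. This is Case 1 of the Master Theorem (c < log_b(a), work dominated by leaves), giving O(n^(log_2 19)).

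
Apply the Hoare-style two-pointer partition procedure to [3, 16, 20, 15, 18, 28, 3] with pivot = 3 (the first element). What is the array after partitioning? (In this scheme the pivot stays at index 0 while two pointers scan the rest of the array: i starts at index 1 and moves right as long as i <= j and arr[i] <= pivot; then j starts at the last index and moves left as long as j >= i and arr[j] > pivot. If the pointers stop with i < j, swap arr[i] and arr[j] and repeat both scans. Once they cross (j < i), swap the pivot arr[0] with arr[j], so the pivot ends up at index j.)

Hoare-style two-pointer partition with pivot = 3:

Initial array: [3, 16, 20, 15, 18, 28, 3]

Pointers start at i = 1, j = 6.
i stops at index 1 (arr[1]=16 > 3), j stops at index 6 (arr[6]=3 <= 3): swap arr[1] and arr[6], array becomes [3, 3, 20, 15, 18, 28, 16]
i ends at 2, j ends at 1: the pointers have crossed (j < i), so scanning stops.

Swap pivot arr[0] with arr[1] to place pivot at position 1: [3, 3, 20, 15, 18, 28, 16]
Pivot position: 1

After partitioning with pivot 3, the array becomes [3, 3, 20, 15, 18, 28, 16]. The pivot is placed at index 1. All elements to the left of the pivot are <= 3, and all elements to the right are > 3.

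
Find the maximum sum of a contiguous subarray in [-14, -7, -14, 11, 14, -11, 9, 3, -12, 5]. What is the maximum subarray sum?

Using Kadane's algorithm on [-14, -7, -14, 11, 14, -11, 9, 3, -12, 5]:

Scanning through the array:
Position 1 (value -7): max_ending_here = -7, max_so_far = -7
Position 2 (value -14): max_ending_here = -14, max_so_far = -7
Position 3 (value 11): max_ending_here = 11, max_so_far = 11
Position 4 (value 14): max_ending_here = 25, max_so_far = 25
Position 5 (value -11): max_ending_here = 14, max_so_far = 25
Position 6 (value 9): max_ending_here = 23, max_so_far = 25
Position 7 (value 3): max_ending_here = 26, max_so_far = 26
Position 8 (value -12): max_ending_here = 14, max_so_far = 26
Position 9 (value 5): max_ending_here = 19, max_so_far = 26

Maximum subarray: [11, 14, -11, 9, 3]
Maximum sum: 26

The maximum subarray is [11, 14, -11, 9, 3] with sum 26. This subarray runs from index 3 to index 7.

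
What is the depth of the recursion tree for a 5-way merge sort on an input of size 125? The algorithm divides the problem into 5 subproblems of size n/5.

For divide and conquer with division factor 5:

Problem sizes at each level:
Level 0: 125
Level 1: 25
Level 2: 5
Level 3: 1

The root is level 0 and the size-1 base case is level 3 (the tree spans levels 0 through 3, i.e. 4 levels counting the root), so the depth is the number of divisions: log_5(125) = 3

The recursion tree depth is log_5(125) = 3. At each level, the problem size is divided by 5, so it takes 3 divisions to reduce to a base case of size 1. The algorithm makes 5 recursive calls at each level.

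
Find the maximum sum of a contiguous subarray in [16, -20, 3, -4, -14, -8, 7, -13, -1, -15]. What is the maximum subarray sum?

Using Kadane's algorithm on [16, -20, 3, -4, -14, -8, 7, -13, -1, -15]:

Scanning through the array:
Position 1 (value -20): max_ending_here = -4, max_so_far = 16
Position 2 (value 3): max_ending_here = 3, max_so_far = 16
Position 3 (value -4): max_ending_here = -1, max_so_far = 16
Position 4 (value -14): max_ending_here = -14, max_so_far = 16
Position 5 (value -8): max_ending_here = -8, max_so_far = 16
Position 6 (value 7): max_ending_here = 7, max_so_far = 16
Position 7 (value -13): max_ending_here = -6, max_so_far = 16
Position 8 (value -1): max_ending_here = -1, max_so_far = 16
Position 9 (value -15): max_ending_here = -15, max_so_far = 16

Maximum subarray: [16]
Maximum sum: 16

The maximum subarray is [16] with sum 16. This subarray runs from index 0 to index 0.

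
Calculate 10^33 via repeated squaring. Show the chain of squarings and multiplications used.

Computing 10^33 by squaring (build up from 10^1; each line after the first costs one multiplication):

10^1 = 10
10^2 = (10^1)^2 = 10^2 = 100
10^4 = (10^2)^2 = 100^2 = 10000
10^8 = (10^4)^2 = 10000^2 = 100000000
10^16 = (10^8)^2 = 100000000^2 = 10000000000000000
10^32 = (10^16)^2 = 10000000000000000^2 = 100000000000000000000000000000000
10^33 = 10 * 10^32 = 10 * 100000000000000000000000000000000 = 1000000000000000000000000000000000

Result: 1000000000000000000000000000000000
Multiplications needed: 6 (6 lines after 10^1)

10^33 = 1000000000000000000000000000000000. Using exponentiation by squaring, this requires 6 multiplications. The key idea: if the exponent is even, square the half-power; if odd, multiply by the base once.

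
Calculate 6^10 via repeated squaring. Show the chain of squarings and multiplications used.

Computing 6^10 by squaring (build up from 6^1; each line after the first costs one multiplication):

6^1 = 6
6^2 = (6^1)^2 = 6^2 = 36
6^4 = (6^2)^2 = 36^2 = 1296
6^5 = 6 * 6^4 = 6 * 1296 = 7776
6^10 = (6^5)^2 = 7776^2 = 60466176

Result: 60466176
Multiplications needed: 4 (4 lines after 6^1)

6^10 = 60466176. Using exponentiation by squaring, this requires 4 multiplications. The key idea: if the exponent is even, square the half-power; if odd, multiply by the base once.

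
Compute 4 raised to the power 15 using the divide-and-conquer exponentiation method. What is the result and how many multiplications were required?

Computing 4^15 by squaring (build up from 4^1; each line after the first costs one multiplication):

4^1 = 4
4^2 = (4^1)^2 = 4^2 = 16
4^3 = 4 * 4^2 = 4 * 16 = 64
4^6 = (4^3)^2 = 64^2 = 4096
4^7 = 4 * 4^6 = 4 * 4096 = 16384
4^14 = (4^7)^2 = 16384^2 = 268435456
4^15 = 4 * 4^14 = 4 * 268435456 = 1073741824

Result: 1073741824
Multiplications needed: 6 (6 lines after 4^1)

4^15 = 1073741824. Using exponentiation by squaring, this requires 6 multiplications. The key idea: if the exponent is even, square the half-power; if odd, multiply by the base once.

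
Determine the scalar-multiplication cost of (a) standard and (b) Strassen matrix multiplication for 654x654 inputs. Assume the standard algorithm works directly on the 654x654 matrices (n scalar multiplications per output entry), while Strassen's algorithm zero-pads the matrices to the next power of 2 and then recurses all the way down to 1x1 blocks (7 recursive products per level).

Matrix multiplication for 654x654 matrices:

Strassen's algorithm requires power-of-2 dimensions. Pad 654x654 to 1024x1024 (next power of 2).

Standard algorithm: 654^3 = 279726264 multiplications
Strassen's algorithm: 7^(log2(1024)) = 7^10 = 282475249 multiplications
Difference: 279726264 - 282475249 = -2748985 (Strassen uses MORE here due to padding overhead — for small or just-over-power-of-2 n, padding can outweigh the per-level savings)

Standard: 279726264 multiplications (654^3). Strassen: 282475249 multiplications (7^10, after padding to 1024x1024). Strassen reduces 8 recursive multiplications to 7 at each level.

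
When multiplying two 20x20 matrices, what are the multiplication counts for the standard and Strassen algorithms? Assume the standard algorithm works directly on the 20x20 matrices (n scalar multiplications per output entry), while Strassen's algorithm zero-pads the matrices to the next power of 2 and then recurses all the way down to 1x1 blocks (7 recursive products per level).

Matrix multiplication for 20x20 matrices:

Strassen's algorithm requires power-of-2 dimensions. Pad 20x20 to 32x32 (next power of 2).

Standard algorithm: 20^3 = 8000 multiplications
Strassen's algorithm: 7^(log2(32)) = 7^5 = 16807 multiplications
Difference: 8000 - 16807 = -8807 (Strassen uses MORE here due to padding overhead — for small or just-over-power-of-2 n, padding can outweigh the per-level savings)

Standard: 8000 multiplications (20^3). Strassen: 16807 multiplications (7^5, after padding to 32x32). Strassen reduces 8 recursive multiplications to 7 at each level.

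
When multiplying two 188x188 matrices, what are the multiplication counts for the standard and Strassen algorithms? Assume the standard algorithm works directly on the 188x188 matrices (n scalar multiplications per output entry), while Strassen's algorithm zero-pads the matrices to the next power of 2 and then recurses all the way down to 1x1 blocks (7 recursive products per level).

Matrix multiplication for 188x188 matrices:

Strassen's algorithm requires power-of-2 dimensions. Pad 188x188 to 256x256 (next power of 2).

Standard algorithm: 188^3 = 6644672 multiplications
Strassen's algorithm: 7^(log2(256)) = 7^8 = 5764801 multiplications
Savings: 6644672 - 5764801 = 879871 multiplications

Standard: 6644672 multiplications (188^3). Strassen: 5764801 multiplications (7^8, after padding to 256x256). Strassen reduces 8 recursive multiplications to 7 at each level.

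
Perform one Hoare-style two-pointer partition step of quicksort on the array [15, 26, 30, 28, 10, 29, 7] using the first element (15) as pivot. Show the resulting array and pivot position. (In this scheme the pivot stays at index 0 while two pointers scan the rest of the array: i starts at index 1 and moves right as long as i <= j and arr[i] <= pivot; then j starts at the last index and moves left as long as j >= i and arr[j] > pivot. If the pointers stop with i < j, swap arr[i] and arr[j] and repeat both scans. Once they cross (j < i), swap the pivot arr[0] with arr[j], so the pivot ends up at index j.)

Hoare-style two-pointer partition with pivot = 15:

Initial array: [15, 26, 30, 28, 10, 29, 7]

Pointers start at i = 1, j = 6.
i stops at index 1 (arr[1]=26 > 15), j stops at index 6 (arr[6]=7 <= 15): swap arr[1] and arr[6], array becomes [15, 7, 30, 28, 10, 29, 26]
i stops at index 2 (arr[2]=30 > 15), j stops at index 4 (arr[4]=10 <= 15): swap arr[2] and arr[4], array becomes [15, 7, 10, 28, 30, 29, 26]
i ends at 3, j ends at 2: the pointers have crossed (j < i), so scanning stops.

Swap pivot arr[0] with arr[2] to place pivot at position 2: [10, 7, 15, 28, 30, 29, 26]
Pivot position: 2

After partitioning with pivot 15, the array becomes [10, 7, 15, 28, 30, 29, 26]. The pivot is placed at index 2. All elements to the left of the pivot are <= 15, and all elements to the right are > 15.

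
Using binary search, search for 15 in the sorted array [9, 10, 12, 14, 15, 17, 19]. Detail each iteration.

Binary search for 15 in [9, 10, 12, 14, 15, 17, 19]:

lo=0, hi=6, mid=3, arr[mid]=14 -> 14 < 15, search right half
lo=4, hi=6, mid=5, arr[mid]=17 -> 17 > 15, search left half
lo=4, hi=4, mid=4, arr[mid]=15 -> Found target at index 4!

Binary search finds 15 at index 4 after 3 comparisons. The search repeatedly halves the search space by comparing with the middle element.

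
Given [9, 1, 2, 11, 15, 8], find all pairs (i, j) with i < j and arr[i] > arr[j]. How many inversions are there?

Finding inversions in [9, 1, 2, 11, 15, 8]:

(0, 1): arr[0]=9 > arr[1]=1
(0, 2): arr[0]=9 > arr[2]=2
(0, 5): arr[0]=9 > arr[5]=8
(3, 5): arr[3]=11 > arr[5]=8
(4, 5): arr[4]=15 > arr[5]=8

Total inversions: 5

The array has 5 inversion(s): (0,1), (0,2), (0,5), (3,5), (4,5). Each pair (i,j) satisfies i < j and arr[i] > arr[j].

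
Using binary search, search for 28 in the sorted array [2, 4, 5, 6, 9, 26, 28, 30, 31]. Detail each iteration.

Binary search for 28 in [2, 4, 5, 6, 9, 26, 28, 30, 31]:

lo=0, hi=8, mid=4, arr[mid]=9 -> 9 < 28, search right half
lo=5, hi=8, mid=6, arr[mid]=28 -> Found target at index 6!

Binary search finds 28 at index 6 after 2 comparisons. The search repeatedly halves the search space by comparing with the middle element.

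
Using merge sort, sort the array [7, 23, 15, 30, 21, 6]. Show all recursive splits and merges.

Merge sort trace:

Split: [7, 23, 15, 30, 21, 6] -> [7, 23, 15] and [30, 21, 6]
  Split: [7, 23, 15] -> [7] and [23, 15]
    Split: [23, 15] -> [23] and [15]
    Merge: [23] + [15] -> [15, 23]
  Merge: [7] + [15, 23] -> [7, 15, 23]
  Split: [30, 21, 6] -> [30] and [21, 6]
    Split: [21, 6] -> [21] and [6]
    Merge: [21] + [6] -> [6, 21]
  Merge: [30] + [6, 21] -> [6, 21, 30]
Merge: [7, 15, 23] + [6, 21, 30] -> [6, 7, 15, 21, 23, 30]

Final sorted array: [6, 7, 15, 21, 23, 30]

The merge sort proceeds by recursively splitting the array and merging sorted halves.
After all merges, the sorted array is [6, 7, 15, 21, 23, 30].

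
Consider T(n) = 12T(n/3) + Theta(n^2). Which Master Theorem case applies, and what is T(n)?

Master Theorem for T(n) = 12T(n/3) + O(n^2):

a = 12, b = 3, c = 2
log_b(a) = log_3(12) = 2.2619

Case 1: c = 2 < log_3(12) = 2.2619
T(n) = O(n^(log_3 12))

For T(n) = 12T(n/3) + O(n^2): log_3(12) = 2.2619. This is Case 1 of the Master Theorem (c < log_b(a), work dominated by leaves), giving O(n^(log_3 12)).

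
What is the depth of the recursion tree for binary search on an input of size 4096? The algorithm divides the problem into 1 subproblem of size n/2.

For divide and conquer with division factor 2:

Problem sizes at each level:
Level 0: 4096
Level 1: 2048
Level 2: 1024
Level 3: 512
Level 4: 256
Level 5: 128
Level 6: 64
Level 7: 32
Level 8: 16
Level 9: 8
Level 10: 4
Level 11: 2
Level 12: 1

The root is level 0 and the size-1 base case is level 12 (the tree spans levels 0 through 12, i.e. 13 levels counting the root), so the depth is the number of divisions: log_2(4096) = 12

The recursion tree depth is log_2(4096) = 12. At each level, the problem size is divided by 2, so it takes 12 divisions to reduce to a base case of size 1. The algorithm makes 1 recursive call at each level.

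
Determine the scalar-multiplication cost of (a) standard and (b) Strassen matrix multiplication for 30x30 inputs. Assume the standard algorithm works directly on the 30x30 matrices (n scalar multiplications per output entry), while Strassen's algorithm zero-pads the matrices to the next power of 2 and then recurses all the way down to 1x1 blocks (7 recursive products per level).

Matrix multiplication for 30x30 matrices:

Strassen's algorithm requires power-of-2 dimensions. Pad 30x30 to 32x32 (next power of 2).

Standard algorithm: 30^3 = 27000 multiplications
Strassen's algorithm: 7^(log2(32)) = 7^5 = 16807 multiplications
Savings: 27000 - 16807 = 10193 multiplications

Standard: 27000 multiplications (30^3). Strassen: 16807 multiplications (7^5, after padding to 32x32). Strassen reduces 8 recursive multiplications to 7 at each level.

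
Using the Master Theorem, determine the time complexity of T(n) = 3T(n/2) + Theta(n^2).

Master Theorem for T(n) = 3T(n/2) + O(n^2):

a = 3, b = 2, c = 2
log_b(a) = log_2(3) = 1.5850

Case 3: c = 2 > log_2(3) = 1.5850
T(n) = O(n^2) = O(n^2)

For T(n) = 3T(n/2) + O(n^2): log_2(3) = 1.5850. This is Case 3 of the Master Theorem (c > log_b(a), work dominated by root), giving O(n^2).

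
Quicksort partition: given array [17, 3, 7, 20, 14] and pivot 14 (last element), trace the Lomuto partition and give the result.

Lomuto partition with pivot = 14:

Initial array: [17, 3, 7, 20, 14]

arr[0]=17 > 14: no swap
arr[1]=3 <= 14: swap with position 0, array becomes [3, 17, 7, 20, 14]
arr[2]=7 <= 14: swap with position 1, array becomes [3, 7, 17, 20, 14]
arr[3]=20 > 14: no swap

Place pivot at position 2: [3, 7, 14, 20, 17]
Pivot position: 2

After partitioning with pivot 14, the array becomes [3, 7, 14, 20, 17]. The pivot is placed at index 2. All elements to the left of the pivot are <= 14, and all elements to the right are > 14.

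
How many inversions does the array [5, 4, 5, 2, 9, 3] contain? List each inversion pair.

Finding inversions in [5, 4, 5, 2, 9, 3]:

(0, 1): arr[0]=5 > arr[1]=4
(0, 3): arr[0]=5 > arr[3]=2
(0, 5): arr[0]=5 > arr[5]=3
(1, 3): arr[1]=4 > arr[3]=2
(1, 5): arr[1]=4 > arr[5]=3
(2, 3): arr[2]=5 > arr[3]=2
(2, 5): arr[2]=5 > arr[5]=3
(4, 5): arr[4]=9 > arr[5]=3

Total inversions: 8

The array has 8 inversion(s): (0,1), (0,3), (0,5), (1,3), (1,5), (2,3), (2,5), (4,5). Each pair (i,j) satisfies i < j and arr[i] > arr[j].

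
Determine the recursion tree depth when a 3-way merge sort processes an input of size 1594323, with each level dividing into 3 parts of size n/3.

For divide and conquer with division factor 3:

Problem sizes at each level:
Level 0: 1594323
Level 1: 531441
Level 2: 177147
Level 3: 59049
Level 4: 19683
Level 5: 6561
Level 6: 2187
Level 7: 729
Level 8: 243
Level 9: 81
Level 10: 27
Level 11: 9
Level 12: 3
Level 13: 1

The root is level 0 and the size-1 base case is level 13 (the tree spans levels 0 through 13, i.e. 14 levels counting the root), so the depth is the number of divisions: log_3(1594323) = 13

The recursion tree depth is log_3(1594323) = 13. At each level, the problem size is divided by 3, so it takes 13 divisions to reduce to a base case of size 1. The algorithm makes 3 recursive calls at each level.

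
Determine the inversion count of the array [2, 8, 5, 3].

Finding inversions in [2, 8, 5, 3]:

(1, 2): arr[1]=8 > arr[2]=5
(1, 3): arr[1]=8 > arr[3]=3
(2, 3): arr[2]=5 > arr[3]=3

Total inversions: 3

The array has 3 inversion(s): (1,2), (1,3), (2,3). Each pair (i,j) satisfies i < j and arr[i] > arr[j].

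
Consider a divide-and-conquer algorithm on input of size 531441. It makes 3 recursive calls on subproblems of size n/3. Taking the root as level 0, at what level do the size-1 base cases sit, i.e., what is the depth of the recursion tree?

For divide and conquer with division factor 3:

Problem sizes at each level:
Level 0: 531441
Level 1: 177147
Level 2: 59049
Level 3: 19683
Level 4: 6561
Level 5: 2187
Level 6: 729
Level 7: 243
Level 8: 81
Level 9: 27
Level 10: 9
Level 11: 3
Level 12: 1

The root is level 0 and the size-1 base case is level 12 (the tree spans levels 0 through 12, i.e. 13 levels counting the root), so the depth is the number of divisions: log_3(531441) = 12

The recursion tree depth is log_3(531441) = 12. At each level, the problem size is divided by 3, so it takes 12 divisions to reduce to a base case of size 1. The algorithm makes 3 recursive calls at each level.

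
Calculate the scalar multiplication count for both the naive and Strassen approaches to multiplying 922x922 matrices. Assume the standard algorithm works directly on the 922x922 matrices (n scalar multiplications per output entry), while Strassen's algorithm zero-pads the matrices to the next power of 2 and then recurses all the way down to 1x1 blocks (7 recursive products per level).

Matrix multiplication for 922x922 matrices:

Strassen's algorithm requires power-of-2 dimensions. Pad 922x922 to 1024x1024 (next power of 2).

Standard algorithm: 922^3 = 783777448 multiplications
Strassen's algorithm: 7^(log2(1024)) = 7^10 = 282475249 multiplications
Savings: 783777448 - 282475249 = 501302199 multiplications

Standard: 783777448 multiplications (922^3). Strassen: 282475249 multiplications (7^10, after padding to 1024x1024). Strassen reduces 8 recursive multiplications to 7 at each level.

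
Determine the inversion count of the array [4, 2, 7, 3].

Finding inversions in [4, 2, 7, 3]:

(0, 1): arr[0]=4 > arr[1]=2
(0, 3): arr[0]=4 > arr[3]=3
(2, 3): arr[2]=7 > arr[3]=3

Total inversions: 3

The array has 3 inversion(s): (0,1), (0,3), (2,3). Each pair (i,j) satisfies i < j and arr[i] > arr[j].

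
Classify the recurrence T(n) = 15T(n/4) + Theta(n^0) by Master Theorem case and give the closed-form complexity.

Master Theorem for T(n) = 15T(n/4) + O(n^0):

a = 15, b = 4, c = 0
log_b(a) = log_4(15) = 1.9534

Case 1: c = 0 < log_4(15) = 1.9534
T(n) = O(n^(log_4 15))

For T(n) = 15T(n/4) + O(n^0): log_4(15) = 1.9534. This is Case 1 of the Master Theorem (c < log_b(a), work dominated by leaves), giving O(n^(log_4 15)).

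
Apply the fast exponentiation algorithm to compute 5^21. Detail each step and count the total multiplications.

Computing 5^21 by squaring (build up from 5^1; each line after the first costs one multiplication):

5^1 = 5
5^2 = (5^1)^2 = 5^2 = 25
5^4 = (5^2)^2 = 25^2 = 625
5^5 = 5 * 5^4 = 5 * 625 = 3125
5^10 = (5^5)^2 = 3125^2 = 9765625
5^20 = (5^10)^2 = 9765625^2 = 95367431640625
5^21 = 5 * 5^20 = 5 * 95367431640625 = 476837158203125

Result: 476837158203125
Multiplications needed: 6 (6 lines after 5^1)

5^21 = 476837158203125. Using exponentiation by squaring, this requires 6 multiplications. The key idea: if the exponent is even, square the half-power; if odd, multiply by the base once.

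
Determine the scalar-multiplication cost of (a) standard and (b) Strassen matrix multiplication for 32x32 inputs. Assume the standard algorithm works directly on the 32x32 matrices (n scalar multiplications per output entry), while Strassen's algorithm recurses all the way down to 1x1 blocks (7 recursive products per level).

Matrix multiplication for 32x32 matrices:

Standard algorithm: 32^3 = 32768 multiplications
Strassen's algorithm: 7^(log2(32)) = 7^5 = 16807 multiplications
Savings: 32768 - 16807 = 15961 multiplications

Standard: 32768 multiplications (32^3). Strassen: 16807 multiplications (7^5). Strassen reduces 8 recursive multiplications to 7 at each level.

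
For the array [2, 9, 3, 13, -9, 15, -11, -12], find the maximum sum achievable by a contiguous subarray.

Using Kadane's algorithm on [2, 9, 3, 13, -9, 15, -11, -12]:

Scanning through the array:
Position 1 (value 9): max_ending_here = 11, max_so_far = 11
Position 2 (value 3): max_ending_here = 14, max_so_far = 14
Position 3 (value 13): max_ending_here = 27, max_so_far = 27
Position 4 (value -9): max_ending_here = 18, max_so_far = 27
Position 5 (value 15): max_ending_here = 33, max_so_far = 33
Position 6 (value -11): max_ending_here = 22, max_so_far = 33
Position 7 (value -12): max_ending_here = 10, max_so_far = 33

Maximum subarray: [2, 9, 3, 13, -9, 15]
Maximum sum: 33

The maximum subarray is [2, 9, 3, 13, -9, 15] with sum 33. This subarray runs from index 0 to index 5.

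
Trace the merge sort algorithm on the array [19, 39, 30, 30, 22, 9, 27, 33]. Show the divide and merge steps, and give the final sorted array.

Merge sort trace:

Split: [19, 39, 30, 30, 22, 9, 27, 33] -> [19, 39, 30, 30] and [22, 9, 27, 33]
  Split: [19, 39, 30, 30] -> [19, 39] and [30, 30]
    Split: [19, 39] -> [19] and [39]
    Merge: [19] + [39] -> [19, 39]
    Split: [30, 30] -> [30] and [30]
    Merge: [30] + [30] -> [30, 30]
  Merge: [19, 39] + [30, 30] -> [19, 30, 30, 39]
  Split: [22, 9, 27, 33] -> [22, 9] and [27, 33]
    Split: [22, 9] -> [22] and [9]
    Merge: [22] + [9] -> [9, 22]
    Split: [27, 33] -> [27] and [33]
    Merge: [27] + [33] -> [27, 33]
  Merge: [9, 22] + [27, 33] -> [9, 22, 27, 33]
Merge: [19, 30, 30, 39] + [9, 22, 27, 33] -> [9, 19, 22, 27, 30, 30, 33, 39]

Final sorted array: [9, 19, 22, 27, 30, 30, 33, 39]

The merge sort proceeds by recursively splitting the array and merging sorted halves.
After all merges, the sorted array is [9, 19, 22, 27, 30, 30, 33, 39].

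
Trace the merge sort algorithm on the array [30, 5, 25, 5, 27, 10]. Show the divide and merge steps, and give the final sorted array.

Merge sort trace:

Split: [30, 5, 25, 5, 27, 10] -> [30, 5, 25] and [5, 27, 10]
  Split: [30, 5, 25] -> [30] and [5, 25]
    Split: [5, 25] -> [5] and [25]
    Merge: [5] + [25] -> [5, 25]
  Merge: [30] + [5, 25] -> [5, 25, 30]
  Split: [5, 27, 10] -> [5] and [27, 10]
    Split: [27, 10] -> [27] and [10]
    Merge: [27] + [10] -> [10, 27]
  Merge: [5] + [10, 27] -> [5, 10, 27]
Merge: [5, 25, 30] + [5, 10, 27] -> [5, 5, 10, 25, 27, 30]

Final sorted array: [5, 5, 10, 25, 27, 30]

The merge sort proceeds by recursively splitting the array and merging sorted halves.
After all merges, the sorted array is [5, 5, 10, 25, 27, 30].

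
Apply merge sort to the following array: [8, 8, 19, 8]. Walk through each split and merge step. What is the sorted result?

Merge sort trace:

Split: [8, 8, 19, 8] -> [8, 8] and [19, 8]
  Split: [8, 8] -> [8] and [8]
  Merge: [8] + [8] -> [8, 8]
  Split: [19, 8] -> [19] and [8]
  Merge: [19] + [8] -> [8, 19]
Merge: [8, 8] + [8, 19] -> [8, 8, 8, 19]

Final sorted array: [8, 8, 8, 19]

The merge sort proceeds by recursively splitting the array and merging sorted halves.
After all merges, the sorted array is [8, 8, 8, 19].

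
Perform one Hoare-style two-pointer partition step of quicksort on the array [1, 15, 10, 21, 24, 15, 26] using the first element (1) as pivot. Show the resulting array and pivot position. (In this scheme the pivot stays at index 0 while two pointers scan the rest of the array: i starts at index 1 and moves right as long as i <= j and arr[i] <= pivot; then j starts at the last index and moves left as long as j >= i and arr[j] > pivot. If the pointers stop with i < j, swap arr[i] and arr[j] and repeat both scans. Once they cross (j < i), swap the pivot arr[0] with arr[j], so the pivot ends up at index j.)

Hoare-style two-pointer partition with pivot = 1:

Initial array: [1, 15, 10, 21, 24, 15, 26]

Pointers start at i = 1, j = 6.
i ends at 1, j ends at 0: the pointers have crossed (j < i), so scanning stops.

j = 0, so swapping arr[0] with arr[j] leaves the pivot at position 0: [1, 15, 10, 21, 24, 15, 26]
Pivot position: 0

After partitioning with pivot 1, the array becomes [1, 15, 10, 21, 24, 15, 26]. The pivot is placed at index 0. All elements to the left of the pivot are <= 1, and all elements to the right are > 1.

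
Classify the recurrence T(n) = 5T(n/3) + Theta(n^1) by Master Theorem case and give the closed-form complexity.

Master Theorem for T(n) = 5T(n/3) + O(n^1):

a = 5, b = 3, c = 1
log_b(a) = log_3(5) = 1.4650

Case 1: c = 1 < log_3(5) = 1.4650
T(n) = O(n^(log_3 5))

For T(n) = 5T(n/3) + O(n^1): log_3(5) = 1.4650. This is Case 1 of the Master Theorem (c < log_b(a), work dominated by leaves), giving O(n^(log_3 5)).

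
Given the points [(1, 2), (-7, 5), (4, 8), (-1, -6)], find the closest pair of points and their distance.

Computing all pairwise distances among 4 points:

d((1, 2), (-7, 5)) = 8.544
d((1, 2), (4, 8)) = 6.7082 <-- minimum
d((1, 2), (-1, -6)) = 8.2462
d((-7, 5), (4, 8)) = 11.4018
d((-7, 5), (-1, -6)) = 12.53
d((4, 8), (-1, -6)) = 14.8661

Closest pair: (1, 2) and (4, 8) with distance 6.7082

The closest pair is (1, 2) and (4, 8) with Euclidean distance 6.7082. For 4 points, brute-force pairwise comparison is shown above. For large n, the divide-and-conquer algorithm (sort by x, recurse on halves, check the dividing strip) achieves O(n log n).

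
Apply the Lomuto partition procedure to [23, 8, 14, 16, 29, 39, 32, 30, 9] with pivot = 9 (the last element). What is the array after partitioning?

Lomuto partition with pivot = 9:

Initial array: [23, 8, 14, 16, 29, 39, 32, 30, 9]

arr[0]=23 > 9: no swap
arr[1]=8 <= 9: swap with position 0, array becomes [8, 23, 14, 16, 29, 39, 32, 30, 9]
arr[2]=14 > 9: no swap
arr[3]=16 > 9: no swap
arr[4]=29 > 9: no swap
arr[5]=39 > 9: no swap
arr[6]=32 > 9: no swap
arr[7]=30 > 9: no swap

Place pivot at position 1: [8, 9, 14, 16, 29, 39, 32, 30, 23]
Pivot position: 1

After partitioning with pivot 9, the array becomes [8, 9, 14, 16, 29, 39, 32, 30, 23]. The pivot is placed at index 1. All elements to the left of the pivot are <= 9, and all elements to the right are > 9.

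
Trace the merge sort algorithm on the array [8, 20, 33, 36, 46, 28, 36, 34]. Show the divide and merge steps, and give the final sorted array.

Merge sort trace:

Split: [8, 20, 33, 36, 46, 28, 36, 34] -> [8, 20, 33, 36] and [46, 28, 36, 34]
  Split: [8, 20, 33, 36] -> [8, 20] and [33, 36]
    Split: [8, 20] -> [8] and [20]
    Merge: [8] + [20] -> [8, 20]
    Split: [33, 36] -> [33] and [36]
    Merge: [33] + [36] -> [33, 36]
  Merge: [8, 20] + [33, 36] -> [8, 20, 33, 36]
  Split: [46, 28, 36, 34] -> [46, 28] and [36, 34]
    Split: [46, 28] -> [46] and [28]
    Merge: [46] + [28] -> [28, 46]
    Split: [36, 34] -> [36] and [34]
    Merge: [36] + [34] -> [34, 36]
  Merge: [28, 46] + [34, 36] -> [28, 34, 36, 46]
Merge: [8, 20, 33, 36] + [28, 34, 36, 46] -> [8, 20, 28, 33, 34, 36, 36, 46]

Final sorted array: [8, 20, 28, 33, 34, 36, 36, 46]

The merge sort proceeds by recursively splitting the array and merging sorted halves.
After all merges, the sorted array is [8, 20, 28, 33, 34, 36, 36, 46].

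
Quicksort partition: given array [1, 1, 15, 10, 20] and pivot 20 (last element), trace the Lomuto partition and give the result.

Lomuto partition with pivot = 20:

Initial array: [1, 1, 15, 10, 20]

arr[0]=1 <= 20: swap with position 0, array becomes [1, 1, 15, 10, 20]
arr[1]=1 <= 20: swap with position 1, array becomes [1, 1, 15, 10, 20]
arr[2]=15 <= 20: swap with position 2, array becomes [1, 1, 15, 10, 20]
arr[3]=10 <= 20: swap with position 3, array becomes [1, 1, 15, 10, 20]

Place pivot at position 4: [1, 1, 15, 10, 20]
Pivot position: 4

After partitioning with pivot 20, the array becomes [1, 1, 15, 10, 20]. The pivot is placed at index 4. All elements to the left of the pivot are <= 20, and all elements to the right are > 20.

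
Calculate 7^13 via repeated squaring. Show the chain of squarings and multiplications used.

Computing 7^13 by squaring (build up from 7^1; each line after the first costs one multiplication):

7^1 = 7
7^2 = (7^1)^2 = 7^2 = 49
7^3 = 7 * 7^2 = 7 * 49 = 343
7^6 = (7^3)^2 = 343^2 = 117649
7^12 = (7^6)^2 = 117649^2 = 13841287201
7^13 = 7 * 7^12 = 7 * 13841287201 = 96889010407

Result: 96889010407
Multiplications needed: 5 (5 lines after 7^1)

7^13 = 96889010407. Using exponentiation by squaring, this requires 5 multiplications. The key idea: if the exponent is even, square the half-power; if odd, multiply by the base once.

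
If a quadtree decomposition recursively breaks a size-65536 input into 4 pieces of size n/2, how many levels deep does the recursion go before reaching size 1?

For divide and conquer with division factor 2:

Problem sizes at each level:
Level 0: 65536
Level 1: 32768
Level 2: 16384
Level 3: 8192
Level 4: 4096
Level 5: 2048
Level 6: 1024
Level 7: 512
Level 8: 256
Level 9: 128
Level 10: 64
Level 11: 32
Level 12: 16
Level 13: 8
Level 14: 4
Level 15: 2
Level 16: 1

The root is level 0 and the size-1 base case is level 16 (the tree spans levels 0 through 16, i.e. 17 levels counting the root), so the depth is the number of divisions: log_2(65536) = 16

The recursion tree depth is log_2(65536) = 16. At each level, the problem size is divided by 2, so it takes 16 divisions to reduce to a base case of size 1. The algorithm makes 4 recursive calls at each level.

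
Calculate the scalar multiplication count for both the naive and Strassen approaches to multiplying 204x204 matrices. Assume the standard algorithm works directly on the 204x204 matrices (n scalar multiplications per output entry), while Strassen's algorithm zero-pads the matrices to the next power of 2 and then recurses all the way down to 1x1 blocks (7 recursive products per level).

Matrix multiplication for 204x204 matrices:

Strassen's algorithm requires power-of-2 dimensions. Pad 204x204 to 256x256 (next power of 2).

Standard algorithm: 204^3 = 8489664 multiplications
Strassen's algorithm: 7^(log2(256)) = 7^8 = 5764801 multiplications
Savings: 8489664 - 5764801 = 2724863 multiplications

Standard: 8489664 multiplications (204^3). Strassen: 5764801 multiplications (7^8, after padding to 256x256). Strassen reduces 8 recursive multiplications to 7 at each level.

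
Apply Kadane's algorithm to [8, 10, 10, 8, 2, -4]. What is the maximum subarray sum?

Using Kadane's algorithm on [8, 10, 10, 8, 2, -4]:

Scanning through the array:
Position 1 (value 10): max_ending_here = 18, max_so_far = 18
Position 2 (value 10): max_ending_here = 28, max_so_far = 28
Position 3 (value 8): max_ending_here = 36, max_so_far = 36
Position 4 (value 2): max_ending_here = 38, max_so_far = 38
Position 5 (value -4): max_ending_here = 34, max_so_far = 38

Maximum subarray: [8, 10, 10, 8, 2]
Maximum sum: 38

The maximum subarray is [8, 10, 10, 8, 2] with sum 38. This subarray runs from index 0 to index 4.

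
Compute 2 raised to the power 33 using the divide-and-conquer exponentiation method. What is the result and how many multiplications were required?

Computing 2^33 by squaring (build up from 2^1; each line after the first costs one multiplication):

2^1 = 2
2^2 = (2^1)^2 = 2^2 = 4
2^4 = (2^2)^2 = 4^2 = 16
2^8 = (2^4)^2 = 16^2 = 256
2^16 = (2^8)^2 = 256^2 = 65536
2^32 = (2^16)^2 = 65536^2 = 4294967296
2^33 = 2 * 2^32 = 2 * 4294967296 = 8589934592

Result: 8589934592
Multiplications needed: 6 (6 lines after 2^1)

2^33 = 8589934592. Using exponentiation by squaring, this requires 6 multiplications. The key idea: if the exponent is even, square the half-power; if odd, multiply by the base once.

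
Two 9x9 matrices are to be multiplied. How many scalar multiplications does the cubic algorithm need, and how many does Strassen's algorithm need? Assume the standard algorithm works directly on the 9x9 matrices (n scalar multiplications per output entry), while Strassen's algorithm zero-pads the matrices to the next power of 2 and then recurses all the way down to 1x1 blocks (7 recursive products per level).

Matrix multiplication for 9x9 matrices:

Strassen's algorithm requires power-of-2 dimensions. Pad 9x9 to 16x16 (next power of 2).

Standard algorithm: 9^3 = 729 multiplications
Strassen's algorithm: 7^(log2(16)) = 7^4 = 2401 multiplications
Difference: 729 - 2401 = -1672 (Strassen uses MORE here due to padding overhead — for small or just-over-power-of-2 n, padding can outweigh the per-level savings)

Standard: 729 multiplications (9^3). Strassen: 2401 multiplications (7^4, after padding to 16x16). Strassen reduces 8 recursive multiplications to 7 at each level.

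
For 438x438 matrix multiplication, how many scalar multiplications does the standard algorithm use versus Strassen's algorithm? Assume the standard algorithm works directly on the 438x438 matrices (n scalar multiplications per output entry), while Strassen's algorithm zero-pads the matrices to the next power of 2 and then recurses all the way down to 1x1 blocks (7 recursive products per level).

Matrix multiplication for 438x438 matrices:

Strassen's algorithm requires power-of-2 dimensions. Pad 438x438 to 512x512 (next power of 2).

Standard algorithm: 438^3 = 84027672 multiplications
Strassen's algorithm: 7^(log2(512)) = 7^9 = 40353607 multiplications
Savings: 84027672 - 40353607 = 43674065 multiplications

Standard: 84027672 multiplications (438^3). Strassen: 40353607 multiplications (7^9, after padding to 512x512). Strassen reduces 8 recursive multiplications to 7 at each level.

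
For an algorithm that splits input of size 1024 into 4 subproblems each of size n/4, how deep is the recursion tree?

For divide and conquer with division factor 4:

Problem sizes at each level:
Level 0: 1024
Level 1: 256
Level 2: 64
Level 3: 16
Level 4: 4
Level 5: 1

The root is level 0 and the size-1 base case is level 5 (the tree spans levels 0 through 5, i.e. 6 levels counting the root), so the depth is the number of divisions: log_4(1024) = 5

The recursion tree depth is log_4(1024) = 5. At each level, the problem size is divided by 4, so it takes 5 divisions to reduce to a base case of size 1. The algorithm makes 4 recursive calls at each level.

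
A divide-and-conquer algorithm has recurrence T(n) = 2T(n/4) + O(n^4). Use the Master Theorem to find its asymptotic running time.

Master Theorem for T(n) = 2T(n/4) + O(n^4):

a = 2, b = 4, c = 4
log_b(a) = log_4(2) = 0.5000

Case 3: c = 4 > log_4(2) = 0.5000
T(n) = O(n^4) = O(n^4)

For T(n) = 2T(n/4) + O(n^4): log_4(2) = 0.5000. This is Case 3 of the Master Theorem (c > log_b(a), work dominated by root), giving O(n^4).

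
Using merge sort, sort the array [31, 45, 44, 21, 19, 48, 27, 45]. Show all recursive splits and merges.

Merge sort trace:

Split: [31, 45, 44, 21, 19, 48, 27, 45] -> [31, 45, 44, 21] and [19, 48, 27, 45]
  Split: [31, 45, 44, 21] -> [31, 45] and [44, 21]
    Split: [31, 45] -> [31] and [45]
    Merge: [31] + [45] -> [31, 45]
    Split: [44, 21] -> [44] and [21]
    Merge: [44] + [21] -> [21, 44]
  Merge: [31, 45] + [21, 44] -> [21, 31, 44, 45]
  Split: [19, 48, 27, 45] -> [19, 48] and [27, 45]
    Split: [19, 48] -> [19] and [48]
    Merge: [19] + [48] -> [19, 48]
    Split: [27, 45] -> [27] and [45]
    Merge: [27] + [45] -> [27, 45]
  Merge: [19, 48] + [27, 45] -> [19, 27, 45, 48]
Merge: [21, 31, 44, 45] + [19, 27, 45, 48] -> [19, 21, 27, 31, 44, 45, 45, 48]

Final sorted array: [19, 21, 27, 31, 44, 45, 45, 48]

The merge sort proceeds by recursively splitting the array and merging sorted halves.
After all merges, the sorted array is [19, 21, 27, 31, 44, 45, 45, 48].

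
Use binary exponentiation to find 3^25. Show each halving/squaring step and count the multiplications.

Computing 3^25 by squaring (build up from 3^1; each line after the first costs one multiplication):

3^1 = 3
3^2 = (3^1)^2 = 3^2 = 9
3^3 = 3 * 3^2 = 3 * 9 = 27
3^6 = (3^3)^2 = 27^2 = 729
3^12 = (3^6)^2 = 729^2 = 531441
3^24 = (3^12)^2 = 531441^2 = 282429536481
3^25 = 3 * 3^24 = 3 * 282429536481 = 847288609443

Result: 847288609443
Multiplications needed: 6 (6 lines after 3^1)

3^25 = 847288609443. Using exponentiation by squaring, this requires 6 multiplications. The key idea: if the exponent is even, square the half-power; if odd, multiply by the base once.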